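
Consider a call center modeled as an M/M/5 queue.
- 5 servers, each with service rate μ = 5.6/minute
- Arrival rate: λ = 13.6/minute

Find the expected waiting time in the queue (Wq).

Traffic intensity: ρ = λ/(cμ) = 13.6/(5×5.6) = 0.4857
Since ρ = 0.4857 < 1, system is stable.
Offered load a = λ/μ = cρ = 13.6/5.6 = 2.4286
P₀ = [ Σₙ₌₀^4 aⁿ/n! + a^5/(5!(1-ρ)) ]⁻¹
Σ = a^0/0! + a^1/1! + a^2/2! + a^3/3! + a^4/4! = 1.00000 + 2.42857 + 2.94898 + 2.38727 + 1.44941 = 10.2142
a^5/(5!(1-ρ)) = 84.4801/(120 × 0.5143) = 1.3689
P₀ = 1/(10.2142 + 1.3689) = 0.08633
Lq = P₀·a^5·ρ / (5!(1-ρ)²) = 0.08633 × 84.4801 × 0.4857 / (120 × 0.2645) = 0.1116
Wq = Lq/λ = 0.11161/13.6 = 0.008207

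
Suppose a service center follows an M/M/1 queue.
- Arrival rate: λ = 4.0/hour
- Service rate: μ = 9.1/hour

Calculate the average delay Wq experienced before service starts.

First, compute utilization: ρ = λ/μ = 4.0/9.1 = 0.4396
For M/M/1: Wq = λ/(μ(μ-λ))
Wq = 4.0/(9.1 × (9.1-4.0))
Wq = 4.0/(9.1 × 5.10)
Wq = 0.08619 hours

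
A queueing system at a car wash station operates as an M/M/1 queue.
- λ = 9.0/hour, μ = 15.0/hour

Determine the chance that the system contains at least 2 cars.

ρ = λ/μ = 9.0/15.0 = 0.6000
P(N ≥ n) = ρⁿ
P(N ≥ 2) = 0.6000^2
P(N ≥ 2) = 0.3600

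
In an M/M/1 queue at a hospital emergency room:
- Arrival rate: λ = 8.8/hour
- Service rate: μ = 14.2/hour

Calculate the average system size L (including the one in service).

ρ = λ/μ = 8.8/14.2 = 0.6197
For M/M/1: L = λ/(μ-λ)
L = 8.8/(14.2-8.8) = 8.8/5.40
L = 1.6296 patients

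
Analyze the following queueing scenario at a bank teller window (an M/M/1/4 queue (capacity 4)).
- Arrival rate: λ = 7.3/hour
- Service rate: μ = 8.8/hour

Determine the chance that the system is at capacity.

ρ = λ/μ = 7.3/8.8 = 0.82955
P₀ = (1-ρ)/(1-ρ^(K+1)) = (1-0.82955)/(1-0.82955^5) = 0.17045/0.60716 = 0.2807
P_K = P₀×ρ^K = 0.2807 × 0.82955^4 = 0.2807 × 0.4736 = 0.1329
Blocking probability = 13.29%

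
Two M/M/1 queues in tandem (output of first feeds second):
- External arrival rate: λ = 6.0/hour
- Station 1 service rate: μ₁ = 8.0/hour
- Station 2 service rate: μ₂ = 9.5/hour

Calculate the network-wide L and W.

By Jackson's theorem, each station behaves as independent M/M/1.
Station 1: ρ₁ = 6.0/8.0 = 0.7500, L₁ = ρ₁/(1-ρ₁) = λ/(μ₁-λ) = 6.0/2.00 = 3.0000
Station 2: ρ₂ = 6.0/9.5 = 0.6316, L₂ = ρ₂/(1-ρ₂) = λ/(μ₂-λ) = 6.0/3.50 = 1.7143
Total: L = L₁ + L₂ = 3.0000 + 1.7143 = 4.7143
W = L/λ = 4.7143/6.0 = 0.7857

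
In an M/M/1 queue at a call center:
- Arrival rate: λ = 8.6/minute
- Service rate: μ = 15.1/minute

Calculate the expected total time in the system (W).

First, compute utilization: ρ = λ/μ = 8.6/15.1 = 0.5695
For M/M/1: W = 1/(μ-λ)
W = 1/(15.1-8.6) = 1/6.50
W = 0.1538 minutes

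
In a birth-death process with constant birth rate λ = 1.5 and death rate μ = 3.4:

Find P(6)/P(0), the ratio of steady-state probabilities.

For constant rates: P(n)/P(0) = (λ/μ)^n
P(6)/P(0) = (1.5/3.4)^6 = 0.44118^6 = 0.007374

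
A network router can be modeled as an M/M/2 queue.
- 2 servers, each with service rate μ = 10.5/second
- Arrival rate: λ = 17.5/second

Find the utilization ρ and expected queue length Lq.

Traffic intensity: ρ = λ/(cμ) = 17.5/(2×10.5) = 0.8333
Since ρ = 0.8333 < 1, system is stable.
Offered load a = λ/μ = cρ = 17.5/10.5 = 1.6667
P₀ = [ Σₙ₌₀^1 aⁿ/n! + a^2/(2!(1-ρ)) ]⁻¹
Σ = a^0/0! + a^1/1! = 1.0000 + 1.6667 = 2.6667
a^2/(2!(1-ρ)) = 2.77778/(2 × 0.166667) = 8.3333
P₀ = 1/(2.6667 + 8.3333) = 0.09091
Lq = P₀·a^2·ρ / (2!(1-ρ)²) = 0.090909 × 2.7778 × 0.83333 / (2 × 0.027778) = 3.7879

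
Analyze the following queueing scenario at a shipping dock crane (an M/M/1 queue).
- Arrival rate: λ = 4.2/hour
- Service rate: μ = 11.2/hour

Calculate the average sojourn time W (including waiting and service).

First, compute utilization: ρ = λ/μ = 4.2/11.2 = 0.3750
For M/M/1: W = 1/(μ-λ)
W = 1/(11.2-4.2) = 1/7.00
W = 0.1429 hours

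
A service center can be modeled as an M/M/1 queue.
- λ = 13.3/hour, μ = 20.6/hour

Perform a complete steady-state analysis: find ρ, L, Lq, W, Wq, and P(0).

Step 1: ρ = λ/μ = 13.3/20.6 = 0.6456
Step 2: L = λ/(μ-λ) = 13.3/7.30 = 1.8219
Step 3: Lq = λ²/(μ(μ-λ)) = 176.89/(20.6×7.30) = 1.1763
Step 4: W = 1/(μ-λ) = 1/7.30 = 0.136986
Step 5: Wq = λ/(μ(μ-λ)) = 13.3/(20.6×7.30) = 0.08844
Step 6: P(0) = 1-ρ = 0.3544
Verify: L = λW = 13.3×0.136986 = 1.8219 ✔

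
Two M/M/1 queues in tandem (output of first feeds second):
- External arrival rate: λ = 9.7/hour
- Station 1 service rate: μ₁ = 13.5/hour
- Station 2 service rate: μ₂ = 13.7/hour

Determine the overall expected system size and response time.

By Jackson's theorem, each station behaves as independent M/M/1.
Station 1: ρ₁ = 9.7/13.5 = 0.7185, L₁ = ρ₁/(1-ρ₁) = λ/(μ₁-λ) = 9.7/3.80 = 2.5526
Station 2: ρ₂ = 9.7/13.7 = 0.7080, L₂ = ρ₂/(1-ρ₂) = λ/(μ₂-λ) = 9.7/4.00 = 2.4250
Total: L = L₁ + L₂ = 2.5526 + 2.4250 = 4.9776
W = L/λ = 4.9776/9.7 = 0.5132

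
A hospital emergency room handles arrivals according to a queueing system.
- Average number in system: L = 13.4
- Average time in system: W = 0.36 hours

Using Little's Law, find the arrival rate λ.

Little's Law: L = λW, so λ = L/W
λ = 13.4/0.36 = 37.2222 patients/hour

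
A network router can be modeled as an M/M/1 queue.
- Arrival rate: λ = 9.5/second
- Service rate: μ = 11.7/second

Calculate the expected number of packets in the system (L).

ρ = λ/μ = 9.5/11.7 = 0.8120
For M/M/1: L = λ/(μ-λ)
L = 9.5/(11.7-9.5) = 9.5/2.20
L = 4.3182 packets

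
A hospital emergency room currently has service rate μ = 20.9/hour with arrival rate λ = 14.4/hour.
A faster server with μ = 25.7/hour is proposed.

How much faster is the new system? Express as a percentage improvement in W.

System 1: ρ₁ = 14.4/20.9 = 0.6890, W₁ = 1/(20.9-14.4) = 0.15385
System 2: ρ₂ = 14.4/25.7 = 0.5603, W₂ = 1/(25.7-14.4) = 0.088496
Improvement: (W₁-W₂)/W₁ = (0.15385-0.088496)/0.15385 = 42.48%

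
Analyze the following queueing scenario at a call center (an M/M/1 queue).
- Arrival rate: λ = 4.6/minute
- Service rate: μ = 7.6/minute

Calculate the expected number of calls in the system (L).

ρ = λ/μ = 4.6/7.6 = 0.6053
For M/M/1: L = λ/(μ-λ)
L = 4.6/(7.6-4.6) = 4.6/3.00
L = 1.5333 calls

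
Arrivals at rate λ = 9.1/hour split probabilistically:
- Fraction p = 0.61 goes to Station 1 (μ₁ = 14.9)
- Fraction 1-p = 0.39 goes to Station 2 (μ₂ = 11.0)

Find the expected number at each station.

Effective rates: λ₁ = 9.1×0.61 = 5.551, λ₂ = 9.1×0.39 = 3.549
Station 1: ρ₁ = 5.551/14.9 = 0.37255, L₁ = ρ₁/(1-ρ₁) = 0.37255/(1-0.37255) = 0.5938
Station 2: ρ₂ = 3.549/11.0 = 0.32264, L₂ = ρ₂/(1-ρ₂) = 0.32264/(1-0.32264) = 0.4763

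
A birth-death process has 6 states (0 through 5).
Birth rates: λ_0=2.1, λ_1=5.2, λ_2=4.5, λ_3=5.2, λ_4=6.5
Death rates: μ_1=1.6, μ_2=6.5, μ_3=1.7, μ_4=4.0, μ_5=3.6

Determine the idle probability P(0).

Ratios P(n)/P(0) = (λ₀···λₙ₋₁)/(μ₁···μₙ):
P(1)/P(0) = (2.1)/(1.6) = 1.3125
P(2)/P(0) = (2.1×5.2)/(1.6×6.5) = 1.0500
P(3)/P(0) = (2.1×5.2×4.5)/(1.6×6.5×1.7) = 2.7794
P(4)/P(0) = (2.1×5.2×4.5×5.2)/(1.6×6.5×1.7×4.0) = 3.6132
P(5)/P(0) = (2.1×5.2×4.5×5.2×6.5)/(1.6×6.5×1.7×4.0×3.6) = 6.5239

Normalization: ∑ P(n) = 1
P(0) × (1.0000 + 1.3125 + 1.0500 + 2.7794 + 3.6132 + 6.5239) = 1
P(0) × 16.2790 = 1
P(0) = 1/16.2790 = 0.06143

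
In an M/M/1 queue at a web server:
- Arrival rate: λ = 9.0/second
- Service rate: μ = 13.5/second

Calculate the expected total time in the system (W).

First, compute utilization: ρ = λ/μ = 9.0/13.5 = 0.6667
For M/M/1: W = 1/(μ-λ)
W = 1/(13.5-9.0) = 1/4.50
W = 0.2222 seconds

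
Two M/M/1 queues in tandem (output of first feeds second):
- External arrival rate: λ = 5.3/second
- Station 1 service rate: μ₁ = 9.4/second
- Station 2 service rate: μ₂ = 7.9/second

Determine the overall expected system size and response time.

By Jackson's theorem, each station behaves as independent M/M/1.
Station 1: ρ₁ = 5.3/9.4 = 0.5638, L₁ = ρ₁/(1-ρ₁) = λ/(μ₁-λ) = 5.3/4.10 = 1.29268
Station 2: ρ₂ = 5.3/7.9 = 0.6709, L₂ = ρ₂/(1-ρ₂) = λ/(μ₂-λ) = 5.3/2.60 = 2.03846
Total: L = L₁ + L₂ = 1.29268 + 2.03846 = 3.3311
W = L/λ = 3.3311/5.3 = 0.6285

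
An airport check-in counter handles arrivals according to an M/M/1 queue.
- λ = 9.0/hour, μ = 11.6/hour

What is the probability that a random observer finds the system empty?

ρ = λ/μ = 9.0/11.6 = 0.7759
P(0) = 1 - ρ = 1 - 0.7759 = 0.2241
The server is idle 22.41% of the time.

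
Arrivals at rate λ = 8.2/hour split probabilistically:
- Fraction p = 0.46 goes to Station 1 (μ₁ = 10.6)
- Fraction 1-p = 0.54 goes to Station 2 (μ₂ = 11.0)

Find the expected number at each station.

Effective rates: λ₁ = 8.2×0.46 = 3.772, λ₂ = 8.2×0.54 = 4.428
Station 1: ρ₁ = 3.772/10.6 = 0.35585, L₁ = ρ₁/(1-ρ₁) = 0.35585/(1-0.35585) = 0.5524
Station 2: ρ₂ = 4.428/11.0 = 0.40255, L₂ = ρ₂/(1-ρ₂) = 0.40255/(1-0.40255) = 0.6738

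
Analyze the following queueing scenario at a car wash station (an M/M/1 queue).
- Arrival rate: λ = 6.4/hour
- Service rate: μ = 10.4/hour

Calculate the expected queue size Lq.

ρ = λ/μ = 6.4/10.4 = 0.6154
For M/M/1: Lq = λ²/(μ(μ-λ))
Lq = 40.96/(10.4 × 4.00)
Lq = 0.9846 cars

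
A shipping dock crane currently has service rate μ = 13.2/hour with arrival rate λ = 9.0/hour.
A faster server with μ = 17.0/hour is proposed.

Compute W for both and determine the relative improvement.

System 1: ρ₁ = 9.0/13.2 = 0.6818, W₁ = 1/(13.2-9.0) = 0.2381
System 2: ρ₂ = 9.0/17.0 = 0.5294, W₂ = 1/(17.0-9.0) = 0.1250
Improvement: (W₁-W₂)/W₁ = (0.2381-0.1250)/0.2381 = 47.50%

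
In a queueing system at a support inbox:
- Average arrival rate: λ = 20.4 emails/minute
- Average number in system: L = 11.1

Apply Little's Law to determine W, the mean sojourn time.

Little's Law: L = λW, so W = L/λ
W = 11.1/20.4 = 0.5441 minutes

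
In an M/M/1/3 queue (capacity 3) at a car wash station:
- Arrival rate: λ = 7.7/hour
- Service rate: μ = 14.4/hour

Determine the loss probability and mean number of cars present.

ρ = λ/μ = 7.7/14.4 = 0.53472
P₀ = (1-ρ)/(1-ρ^(K+1)) = (1-0.53472)/(1-0.53472^4) = 0.46528/0.91825 = 0.5067
P_K = P₀×ρ^K = 0.5067 × 0.53472^3 = 0.5067 × 0.1529 = 0.07747
Blocking probability P_3 = 0.07747 (7.75%)
L = ρ[1 - (K+1)ρ^K + Kρ^(K+1)] / [(1-ρ)(1-ρ^(K+1))]
L = 0.53472 × (1 - 4×0.15289 + 3×0.081753) / ((1 - 0.53472) × (1 - 0.081753)) = 0.7931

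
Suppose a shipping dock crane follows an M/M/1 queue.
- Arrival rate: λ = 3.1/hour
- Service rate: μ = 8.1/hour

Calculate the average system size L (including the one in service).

ρ = λ/μ = 3.1/8.1 = 0.3827
For M/M/1: L = λ/(μ-λ)
L = 3.1/(8.1-3.1) = 3.1/5.00
L = 0.6200 containers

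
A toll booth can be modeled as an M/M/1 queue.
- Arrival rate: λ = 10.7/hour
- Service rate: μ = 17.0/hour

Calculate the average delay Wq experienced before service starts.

First, compute utilization: ρ = λ/μ = 10.7/17.0 = 0.6294
For M/M/1: Wq = λ/(μ(μ-λ))
Wq = 10.7/(17.0 × (17.0-10.7))
Wq = 10.7/(17.0 × 6.30)
Wq = 0.09991 hours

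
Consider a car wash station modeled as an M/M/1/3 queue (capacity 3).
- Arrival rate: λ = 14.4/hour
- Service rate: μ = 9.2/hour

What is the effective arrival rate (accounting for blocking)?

ρ = λ/μ = 14.4/9.2 = 1.5652
P₀ = (1-ρ)/(1-ρ^(K+1)) = (1-1.5652)/(1-1.5652^4) = -0.5652/-5.0018 = 0.1130
P_K = P₀×ρ^K = 0.1130 × 1.5652^3 = 0.1130 × 3.8345 = 0.4333
λ_eff = λ(1-P_K) = 14.4 × (1 - 0.433304) = 14.4 × 0.566696 = 8.1604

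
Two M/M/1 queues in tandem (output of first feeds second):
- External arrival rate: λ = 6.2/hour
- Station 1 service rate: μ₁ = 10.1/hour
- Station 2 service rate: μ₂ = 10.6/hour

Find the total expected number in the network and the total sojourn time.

By Jackson's theorem, each station behaves as independent M/M/1.
Station 1: ρ₁ = 6.2/10.1 = 0.6139, L₁ = ρ₁/(1-ρ₁) = λ/(μ₁-λ) = 6.2/3.90 = 1.5897
Station 2: ρ₂ = 6.2/10.6 = 0.5849, L₂ = ρ₂/(1-ρ₂) = λ/(μ₂-λ) = 6.2/4.40 = 1.4091
Total: L = L₁ + L₂ = 1.5897 + 1.4091 = 2.9988
W = L/λ = 2.9988/6.2 = 0.4837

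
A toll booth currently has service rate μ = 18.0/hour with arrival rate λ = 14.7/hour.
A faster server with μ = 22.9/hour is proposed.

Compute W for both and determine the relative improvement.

System 1: ρ₁ = 14.7/18.0 = 0.8167, W₁ = 1/(18.0-14.7) = 0.30303
System 2: ρ₂ = 14.7/22.9 = 0.6419, W₂ = 1/(22.9-14.7) = 0.12195
Improvement: (W₁-W₂)/W₁ = (0.30303-0.12195)/0.30303 = 59.76%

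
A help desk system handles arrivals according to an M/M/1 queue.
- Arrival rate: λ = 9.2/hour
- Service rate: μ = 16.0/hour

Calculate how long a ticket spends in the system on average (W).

First, compute utilization: ρ = λ/μ = 9.2/16.0 = 0.5750
For M/M/1: W = 1/(μ-λ)
W = 1/(16.0-9.2) = 1/6.80
W = 0.1471 hours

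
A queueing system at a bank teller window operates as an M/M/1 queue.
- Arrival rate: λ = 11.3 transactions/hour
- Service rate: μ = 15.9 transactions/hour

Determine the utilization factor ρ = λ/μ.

Server utilization: ρ = λ/μ
ρ = 11.3/15.9 = 0.7107
The server is busy 71.07% of the time.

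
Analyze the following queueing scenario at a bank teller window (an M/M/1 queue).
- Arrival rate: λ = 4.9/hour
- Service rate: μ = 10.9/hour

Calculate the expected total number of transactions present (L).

ρ = λ/μ = 4.9/10.9 = 0.4495
For M/M/1: L = λ/(μ-λ)
L = 4.9/(10.9-4.9) = 4.9/6.00
L = 0.8167 transactions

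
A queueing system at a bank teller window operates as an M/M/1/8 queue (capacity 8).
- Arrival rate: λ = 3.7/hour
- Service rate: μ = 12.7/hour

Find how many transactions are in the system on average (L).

ρ = λ/μ = 3.7/12.7 = 0.29134
P₀ = (1-ρ)/(1-ρ^(K+1)) = (1-0.29134)/(1-0.29134^9) = 0.7087/1.0000 = 0.7087
P_K = P₀×ρ^K = 0.7087 × 0.29134^8 = 0.7087 × 0.00005190 = 0.00003678
L = ρ[1 - (K+1)ρ^K + Kρ^(K+1)] / [(1-ρ)(1-ρ^(K+1))]
L = 0.29134 × (1 - 9×0.00005190 + 8×0.00001512) / ((1 - 0.29134) × (1 - 0.00001512)) = 0.4110 transactions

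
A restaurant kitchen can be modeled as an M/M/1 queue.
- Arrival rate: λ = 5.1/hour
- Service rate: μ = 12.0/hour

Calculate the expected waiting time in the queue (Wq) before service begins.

First, compute utilization: ρ = λ/μ = 5.1/12.0 = 0.4250
For M/M/1: Wq = λ/(μ(μ-λ))
Wq = 5.1/(12.0 × (12.0-5.1))
Wq = 5.1/(12.0 × 6.90)
Wq = 0.06159 hours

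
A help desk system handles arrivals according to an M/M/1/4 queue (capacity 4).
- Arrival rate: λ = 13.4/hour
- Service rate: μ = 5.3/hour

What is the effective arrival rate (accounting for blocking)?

ρ = λ/μ = 13.4/5.3 = 2.5283
P₀ = (1-ρ)/(1-ρ^(K+1)) = (1-2.5283)/(1-2.5283^5) = -1.5283/-102.3102 = 0.01494
P_K = P₀×ρ^K = 0.014938 × 2.5283^4 = 0.014938 × 40.8615 = 0.6104
λ_eff = λ(1-P_K) = 13.4 × (1 - 0.61039) = 13.4 × 0.38961 = 5.2208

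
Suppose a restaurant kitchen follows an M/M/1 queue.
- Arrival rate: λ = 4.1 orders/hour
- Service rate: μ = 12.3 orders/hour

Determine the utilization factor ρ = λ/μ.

Server utilization: ρ = λ/μ
ρ = 4.1/12.3 = 0.3333
The server is busy 33.33% of the time.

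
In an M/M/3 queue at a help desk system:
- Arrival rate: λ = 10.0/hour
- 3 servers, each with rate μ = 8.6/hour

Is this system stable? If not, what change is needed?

Stability requires ρ = λ/(cμ) < 1
ρ = 10.0/(3 × 8.6) = 10.0/25.80 = 0.3876
Since 0.3876 < 1, the system is STABLE.
The servers are busy 38.76% of the time.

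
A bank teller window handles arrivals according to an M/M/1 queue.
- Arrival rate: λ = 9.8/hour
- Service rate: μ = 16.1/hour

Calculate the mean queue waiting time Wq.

First, compute utilization: ρ = λ/μ = 9.8/16.1 = 0.6087
For M/M/1: Wq = λ/(μ(μ-λ))
Wq = 9.8/(16.1 × (16.1-9.8))
Wq = 9.8/(16.1 × 6.30)
Wq = 0.09662 hours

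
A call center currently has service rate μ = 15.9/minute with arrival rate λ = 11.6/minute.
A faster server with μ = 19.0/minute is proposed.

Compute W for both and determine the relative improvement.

System 1: ρ₁ = 11.6/15.9 = 0.7296, W₁ = 1/(15.9-11.6) = 0.23256
System 2: ρ₂ = 11.6/19.0 = 0.6105, W₂ = 1/(19.0-11.6) = 0.13514
Improvement: (W₁-W₂)/W₁ = (0.23256-0.13514)/0.23256 = 41.89%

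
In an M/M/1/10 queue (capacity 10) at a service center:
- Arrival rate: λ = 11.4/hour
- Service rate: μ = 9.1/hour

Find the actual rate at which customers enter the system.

ρ = λ/μ = 11.4/9.1 = 1.252747
P₀ = (1-ρ)/(1-ρ^(K+1)) = (1-1.252747)/(1-1.252747^11) = -0.2527/-10.9261 = 0.02313
P_K = P₀×ρ^K = 0.02313 × 1.252747^10 = 0.02313 × 9.5199 = 0.2202
λ_eff = λ(1-P_K) = 11.4 × (1 - 0.22022) = 11.4 × 0.77978 = 8.8895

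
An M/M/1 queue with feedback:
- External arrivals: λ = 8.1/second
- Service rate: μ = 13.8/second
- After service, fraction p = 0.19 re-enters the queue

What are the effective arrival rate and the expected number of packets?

Effective arrival rate: λ_eff = λ/(1-p) = 8.1/(1-0.19) = 8.1/0.81 = 10.0000
ρ = λ_eff/μ = 10.0000/13.8 = 0.72464
L = ρ/(1-ρ) = 0.72464/(1-0.72464) = 2.6316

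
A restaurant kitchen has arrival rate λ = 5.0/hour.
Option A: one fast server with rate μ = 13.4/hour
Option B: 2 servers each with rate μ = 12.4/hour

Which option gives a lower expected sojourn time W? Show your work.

Option A: single server μ = 13.4 (M/M/1)
  ρ_A = 5.0/13.4 = 0.3731
  W_A = 1/(μ-λ) = 1/(13.4-5.0) = 1/8.40 = 0.1190

Option B: 2 servers μ = 12.4 (M/M/2)
  ρ_B = λ/(cμ) = 5.0/(2×12.4) = 0.2016
  Offered load a = λ/μ = cρ = 5.0/12.4 = 0.4032
  P₀ = [ Σₙ₌₀^1 aⁿ/n! + a^2/(2!(1-ρ)) ]⁻¹
  Σ = a^0/0! + a^1/1! = 1.0000 + 0.4032 = 1.4032
  a^2/(2!(1-ρ)) = 0.1626/(2 × 0.7984) = 0.1018
  P₀ = 1/(1.4032 + 0.10182) = 0.6644
  Lq = P₀·a^2·ρ / (2!(1-ρ)²) = 0.6644 × 0.1626 × 0.2016 / (2 × 0.6374) = 0.01708
  Wq_B = Lq/λ = 0.0170847/5.0 = 0.0034169
  W_B = Wq_B + 1/μ = 0.0034169 + 0.080645 = 0.08406

Since W_B = 0.08406 < W_A = 0.1190, Option B (multiple servers) has the shorter time in system.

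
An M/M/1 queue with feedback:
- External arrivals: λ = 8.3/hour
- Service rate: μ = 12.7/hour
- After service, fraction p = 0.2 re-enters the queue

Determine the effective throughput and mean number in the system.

Effective arrival rate: λ_eff = λ/(1-p) = 8.3/(1-0.2) = 8.3/0.80 = 10.3750
ρ = λ_eff/μ = 10.3750/12.7 = 0.81693
L = ρ/(1-ρ) = 0.81693/(1-0.81693) = 4.4624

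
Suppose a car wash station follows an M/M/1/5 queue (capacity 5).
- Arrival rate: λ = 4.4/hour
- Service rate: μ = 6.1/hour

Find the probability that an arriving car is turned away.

ρ = λ/μ = 4.4/6.1 = 0.72131
P₀ = (1-ρ)/(1-ρ^(K+1)) = (1-0.72131)/(1-0.72131^6) = 0.2787/0.8592 = 0.3244
P_K = P₀×ρ^K = 0.32438 × 0.72131^5 = 0.32438 × 0.19526 = 0.06334
Blocking probability = 6.33%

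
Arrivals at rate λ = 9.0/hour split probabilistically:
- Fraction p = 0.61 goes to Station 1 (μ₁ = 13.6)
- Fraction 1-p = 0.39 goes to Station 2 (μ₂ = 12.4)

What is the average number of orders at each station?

Effective rates: λ₁ = 9.0×0.61 = 5.49, λ₂ = 9.0×0.39 = 3.51
Station 1: ρ₁ = 5.49/13.6 = 0.403676, L₁ = ρ₁/(1-ρ₁) = 0.403676/(1-0.403676) = 0.6769
Station 2: ρ₂ = 3.51/12.4 = 0.28306, L₂ = ρ₂/(1-ρ₂) = 0.28306/(1-0.28306) = 0.3948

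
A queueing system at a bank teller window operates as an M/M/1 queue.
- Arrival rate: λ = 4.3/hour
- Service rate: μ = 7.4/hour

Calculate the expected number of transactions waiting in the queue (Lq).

ρ = λ/μ = 4.3/7.4 = 0.5811
For M/M/1: Lq = λ²/(μ(μ-λ))
Lq = 18.49/(7.4 × 3.10)
Lq = 0.8060 transactions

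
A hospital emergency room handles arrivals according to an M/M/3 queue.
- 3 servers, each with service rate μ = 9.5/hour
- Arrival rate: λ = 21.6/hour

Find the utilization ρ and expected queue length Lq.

Traffic intensity: ρ = λ/(cμ) = 21.6/(3×9.5) = 0.7579
Since ρ = 0.7579 < 1, system is stable.
Offered load a = λ/μ = cρ = 21.6/9.5 = 2.2737
P₀ = [ Σₙ₌₀^2 aⁿ/n! + a^3/(3!(1-ρ)) ]⁻¹
Σ = a^0/0! + a^1/1! + a^2/2! = 1.0000 + 2.2737 + 2.5848 = 5.8585
a^3/(3!(1-ρ)) = 11.7541/(6 × 0.242105) = 8.0916
P₀ = 1/(5.8585 + 8.0916) = 0.07168
Lq = P₀·a^3·ρ / (3!(1-ρ)²) = 0.07168 × 11.7541 × 0.7579 / (6 × 0.05861) = 1.8158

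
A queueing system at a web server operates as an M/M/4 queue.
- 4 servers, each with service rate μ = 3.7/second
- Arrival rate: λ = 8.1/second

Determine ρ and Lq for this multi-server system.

Traffic intensity: ρ = λ/(cμ) = 8.1/(4×3.7) = 0.5473
Since ρ = 0.5473 < 1, system is stable.
Offered load a = λ/μ = cρ = 8.1/3.7 = 2.1892
P₀ = [ Σₙ₌₀^3 aⁿ/n! + a^4/(4!(1-ρ)) ]⁻¹
Σ = a^0/0! + a^1/1! + a^2/2! + a^3/3! = 1.0000 + 2.1892 + 2.3963 + 1.7486 = 7.3341
a^4/(4!(1-ρ)) = 22.9685/(24 × 0.4527) = 2.1140
P₀ = 1/(7.3341 + 2.1140) = 0.1058
Lq = P₀·a^4·ρ / (4!(1-ρ)²) = 0.1058 × 22.9685 × 0.5473 / (24 × 0.2049) = 0.2705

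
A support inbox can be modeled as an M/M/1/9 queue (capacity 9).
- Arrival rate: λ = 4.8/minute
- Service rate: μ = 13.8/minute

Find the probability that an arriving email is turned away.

ρ = λ/μ = 4.8/13.8 = 0.34783
P₀ = (1-ρ)/(1-ρ^(K+1)) = (1-0.34783)/(1-0.34783^10) = 0.6522/1.0000 = 0.6522
P_K = P₀×ρ^K = 0.65219 × 0.34783^9 = 0.65219 × 0.000074525 = 0.00004860
Blocking probability = 0.004860%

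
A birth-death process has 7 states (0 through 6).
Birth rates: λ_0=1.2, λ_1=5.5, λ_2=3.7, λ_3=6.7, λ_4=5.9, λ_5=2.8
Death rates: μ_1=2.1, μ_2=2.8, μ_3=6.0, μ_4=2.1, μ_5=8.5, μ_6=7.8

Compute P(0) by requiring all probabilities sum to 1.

Ratios P(n)/P(0) = (λ₀···λₙ₋₁)/(μ₁···μₙ):
P(1)/P(0) = (1.2)/(2.1) = 0.5714
P(2)/P(0) = (1.2×5.5)/(2.1×2.8) = 1.1224
P(3)/P(0) = (1.2×5.5×3.7)/(2.1×2.8×6.0) = 0.6922
P(4)/P(0) = (1.2×5.5×3.7×6.7)/(2.1×2.8×6.0×2.1) = 2.2084
P(5)/P(0) = (1.2×5.5×3.7×6.7×5.9)/(2.1×2.8×6.0×2.1×8.5) = 1.5329
P(6)/P(0) = (1.2×5.5×3.7×6.7×5.9×2.8)/(2.1×2.8×6.0×2.1×8.5×7.8) = 0.5503

Normalization: ∑ P(n) = 1
P(0) × (1.0000 + 0.5714 + 1.1224 + 0.6922 + 2.2084 + 1.5329 + 0.5503) = 1
P(0) × 7.6776 = 1
P(0) = 1/7.6776 = 0.1302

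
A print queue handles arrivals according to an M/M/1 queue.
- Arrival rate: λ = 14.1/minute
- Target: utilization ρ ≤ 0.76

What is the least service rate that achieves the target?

ρ = λ/μ, so μ = λ/ρ
μ ≥ 14.1/0.76 = 18.5526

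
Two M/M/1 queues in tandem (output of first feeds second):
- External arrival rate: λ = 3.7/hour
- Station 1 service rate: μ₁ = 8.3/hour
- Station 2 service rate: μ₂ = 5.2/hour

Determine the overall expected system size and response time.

By Jackson's theorem, each station behaves as independent M/M/1.
Station 1: ρ₁ = 3.7/8.3 = 0.4458, L₁ = ρ₁/(1-ρ₁) = λ/(μ₁-λ) = 3.7/4.60 = 0.8043
Station 2: ρ₂ = 3.7/5.2 = 0.7115, L₂ = ρ₂/(1-ρ₂) = λ/(μ₂-λ) = 3.7/1.50 = 2.4667
Total: L = L₁ + L₂ = 0.8043 + 2.4667 = 3.2710
W = L/λ = 3.2710/3.7 = 0.8841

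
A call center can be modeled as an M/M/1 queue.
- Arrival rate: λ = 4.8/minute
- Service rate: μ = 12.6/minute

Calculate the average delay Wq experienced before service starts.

First, compute utilization: ρ = λ/μ = 4.8/12.6 = 0.3810
For M/M/1: Wq = λ/(μ(μ-λ))
Wq = 4.8/(12.6 × (12.6-4.8))
Wq = 4.8/(12.6 × 7.80)
Wq = 0.04884 minutes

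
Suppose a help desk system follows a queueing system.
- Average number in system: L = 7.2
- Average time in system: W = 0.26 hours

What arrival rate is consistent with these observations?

Little's Law: L = λW, so λ = L/W
λ = 7.2/0.26 = 27.6923 tickets/hour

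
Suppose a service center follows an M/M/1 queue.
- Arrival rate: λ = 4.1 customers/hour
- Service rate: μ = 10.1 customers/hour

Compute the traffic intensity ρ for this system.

Server utilization: ρ = λ/μ
ρ = 4.1/10.1 = 0.4059
The server is busy 40.59% of the time.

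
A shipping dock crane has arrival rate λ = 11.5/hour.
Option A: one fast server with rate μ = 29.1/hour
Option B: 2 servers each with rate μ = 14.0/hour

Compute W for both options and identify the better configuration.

Option A: single server μ = 29.1 (M/M/1)
  ρ_A = 11.5/29.1 = 0.3952
  W_A = 1/(μ-λ) = 1/(29.1-11.5) = 1/17.60 = 0.05682

Option B: 2 servers μ = 14.0 (M/M/2)
  ρ_B = λ/(cμ) = 11.5/(2×14.0) = 0.4107
  Offered load a = λ/μ = cρ = 11.5/14.0 = 0.8214
  P₀ = [ Σₙ₌₀^1 aⁿ/n! + a^2/(2!(1-ρ)) ]⁻¹
  Σ = a^0/0! + a^1/1! = 1.0000 + 0.8214 = 1.8214
  a^2/(2!(1-ρ)) = 0.6747/(2 × 0.5893) = 0.5725
  P₀ = 1/(1.8214 + 0.5725) = 0.4177
  Lq = P₀·a^2·ρ / (2!(1-ρ)²) = 0.41772 × 0.67474 × 0.41071 / (2 × 0.34726) = 0.1667
  Wq_B = Lq/λ = 0.16668/11.5 = 0.01449
  W_B = Wq_B + 1/μ = 0.01449 + 0.07143 = 0.08592

Since W_A = 0.05682 < W_B = 0.08592, Option A (single fast server) has the shorter time in system.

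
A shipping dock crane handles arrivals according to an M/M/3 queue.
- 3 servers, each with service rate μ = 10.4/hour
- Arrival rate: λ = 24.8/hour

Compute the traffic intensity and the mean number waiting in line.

Traffic intensity: ρ = λ/(cμ) = 24.8/(3×10.4) = 0.7949
Since ρ = 0.7949 < 1, system is stable.
Offered load a = λ/μ = cρ = 24.8/10.4 = 2.3846
P₀ = [ Σₙ₌₀^2 aⁿ/n! + a^3/(3!(1-ρ)) ]⁻¹
Σ = a^0/0! + a^1/1! + a^2/2! = 1.0000 + 2.3846 + 2.8432 = 6.2278
a^3/(3!(1-ρ)) = 13.5599/(6 × 0.205128) = 11.0174
P₀ = 1/(6.2278 + 11.0174) = 0.05799
Lq = P₀·a^3·ρ / (3!(1-ρ)²) = 0.057987 × 13.5599 × 0.79487 / (6 × 0.042078) = 2.4756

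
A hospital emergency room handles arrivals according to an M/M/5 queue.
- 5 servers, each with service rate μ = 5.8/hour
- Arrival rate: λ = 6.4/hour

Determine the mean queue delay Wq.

Traffic intensity: ρ = λ/(cμ) = 6.4/(5×5.8) = 0.2207
Since ρ = 0.2207 < 1, system is stable.
Offered load a = λ/μ = cρ = 6.4/5.8 = 1.1034
P₀ = [ Σₙ₌₀^4 aⁿ/n! + a^5/(5!(1-ρ)) ]⁻¹
Σ = a^0/0! + a^1/1! + a^2/2! + a^3/3! + a^4/4! = 1.0000 + 1.1034 + 0.6088 + 0.2239 + 0.06177 = 2.9979
a^5/(5!(1-ρ)) = 1.6359/(120 × 0.7793) = 0.01749
P₀ = 1/(2.9979 + 0.01749) = 0.3316
Lq = P₀·a^5·ρ / (5!(1-ρ)²) = 0.3316 × 1.6359 × 0.2207 / (120 × 0.6073) = 0.001643
Wq = Lq/λ = 0.001643/6.4 = 0.0002567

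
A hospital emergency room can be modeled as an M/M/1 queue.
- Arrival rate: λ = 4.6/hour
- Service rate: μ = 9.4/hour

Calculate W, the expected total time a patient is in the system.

First, compute utilization: ρ = λ/μ = 4.6/9.4 = 0.4894
For M/M/1: W = 1/(μ-λ)
W = 1/(9.4-4.6) = 1/4.80
W = 0.2083 hours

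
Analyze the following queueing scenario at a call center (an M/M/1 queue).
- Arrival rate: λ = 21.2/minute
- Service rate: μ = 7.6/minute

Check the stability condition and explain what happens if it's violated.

Stability requires ρ = λ/(cμ) < 1
ρ = 21.2/(1 × 7.6) = 21.2/7.60 = 2.7895
Since 2.7895 ≥ 1, the system is UNSTABLE.
Queue grows without bound. Need μ > λ = 21.2.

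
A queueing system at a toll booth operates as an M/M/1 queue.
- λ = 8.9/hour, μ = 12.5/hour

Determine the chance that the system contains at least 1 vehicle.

ρ = λ/μ = 8.9/12.5 = 0.7120
P(N ≥ n) = ρⁿ
P(N ≥ 1) = 0.7120^1
P(N ≥ 1) = 0.7120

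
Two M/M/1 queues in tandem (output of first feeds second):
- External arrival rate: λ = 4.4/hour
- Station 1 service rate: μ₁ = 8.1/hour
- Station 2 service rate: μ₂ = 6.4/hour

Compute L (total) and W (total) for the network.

By Jackson's theorem, each station behaves as independent M/M/1.
Station 1: ρ₁ = 4.4/8.1 = 0.5432, L₁ = ρ₁/(1-ρ₁) = λ/(μ₁-λ) = 4.4/3.70 = 1.1892
Station 2: ρ₂ = 4.4/6.4 = 0.6875, L₂ = ρ₂/(1-ρ₂) = λ/(μ₂-λ) = 4.4/2.00 = 2.2000
Total: L = L₁ + L₂ = 1.1892 + 2.2000 = 3.3892
W = L/λ = 3.3892/4.4 = 0.7703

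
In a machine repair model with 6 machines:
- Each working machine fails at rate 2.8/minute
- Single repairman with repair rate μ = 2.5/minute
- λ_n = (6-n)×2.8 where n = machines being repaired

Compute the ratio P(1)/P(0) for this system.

P(1)/P(0) = ∏_{i=0}^{1-1} λ_i/μ_{i+1}
= (6-0)×2.8/2.5
= 6.7200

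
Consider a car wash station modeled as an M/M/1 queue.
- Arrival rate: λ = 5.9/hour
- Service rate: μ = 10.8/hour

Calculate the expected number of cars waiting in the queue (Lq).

ρ = λ/μ = 5.9/10.8 = 0.5463
For M/M/1: Lq = λ²/(μ(μ-λ))
Lq = 34.81/(10.8 × 4.90)
Lq = 0.6578 cars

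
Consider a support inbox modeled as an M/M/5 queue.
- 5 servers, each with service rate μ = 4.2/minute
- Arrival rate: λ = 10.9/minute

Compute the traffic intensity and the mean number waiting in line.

Traffic intensity: ρ = λ/(cμ) = 10.9/(5×4.2) = 0.5190
Since ρ = 0.5190 < 1, system is stable.
Offered load a = λ/μ = cρ = 10.9/4.2 = 2.5952
P₀ = [ Σₙ₌₀^4 aⁿ/n! + a^5/(5!(1-ρ)) ]⁻¹
Σ = a^0/0! + a^1/1! + a^2/2! + a^3/3! + a^4/4! = 1.0000 + 2.5952 + 3.3676 + 2.9133 + 1.8902 = 11.7663
a^5/(5!(1-ρ)) = 117.7297/(120 × 0.48095) = 2.0399
P₀ = 1/(11.7663 + 2.0399) = 0.07243
Lq = P₀·a^5·ρ / (5!(1-ρ)²) = 0.072431 × 117.7297 × 0.51905 / (120 × 0.23132) = 0.1595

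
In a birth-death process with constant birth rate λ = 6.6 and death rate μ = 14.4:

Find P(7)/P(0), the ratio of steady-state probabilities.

For constant rates: P(n)/P(0) = (λ/μ)^n
P(7)/P(0) = (6.6/14.4)^7 = 0.45833^7 = 0.004249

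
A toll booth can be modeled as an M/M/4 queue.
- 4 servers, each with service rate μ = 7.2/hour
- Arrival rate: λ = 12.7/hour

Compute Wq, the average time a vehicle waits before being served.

Traffic intensity: ρ = λ/(cμ) = 12.7/(4×7.2) = 0.4410
Since ρ = 0.4410 < 1, system is stable.
Offered load a = λ/μ = cρ = 12.7/7.2 = 1.7639
P₀ = [ Σₙ₌₀^3 aⁿ/n! + a^4/(4!(1-ρ)) ]⁻¹
Σ = a^0/0! + a^1/1! + a^2/2! + a^3/3! = 1.00000 + 1.76389 + 1.55565 + 0.914666 = 5.2342
a^4/(4!(1-ρ)) = 9.6802/(24 × 0.5590) = 0.7215
P₀ = 1/(5.2342 + 0.7215) = 0.1679
Lq = P₀·a^4·ρ / (4!(1-ρ)²) = 0.16791 × 9.6802 × 0.44097 / (24 × 0.31251) = 0.09556
Wq = Lq/λ = 0.095562/12.7 = 0.007525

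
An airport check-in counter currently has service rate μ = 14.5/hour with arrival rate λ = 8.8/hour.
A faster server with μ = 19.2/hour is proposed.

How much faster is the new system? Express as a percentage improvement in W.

System 1: ρ₁ = 8.8/14.5 = 0.6069, W₁ = 1/(14.5-8.8) = 0.17544
System 2: ρ₂ = 8.8/19.2 = 0.4583, W₂ = 1/(19.2-8.8) = 0.096154
Improvement: (W₁-W₂)/W₁ = (0.17544-0.096154)/0.17544 = 45.19%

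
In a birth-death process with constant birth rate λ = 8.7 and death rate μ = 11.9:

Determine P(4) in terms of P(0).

For constant rates: P(n)/P(0) = (λ/μ)^n
P(4)/P(0) = (8.7/11.9)^4 = 0.7311^4 = 0.2857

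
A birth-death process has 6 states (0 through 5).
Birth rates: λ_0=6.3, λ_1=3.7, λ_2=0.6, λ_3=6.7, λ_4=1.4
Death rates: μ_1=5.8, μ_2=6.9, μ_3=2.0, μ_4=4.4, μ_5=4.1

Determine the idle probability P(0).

Ratios P(n)/P(0) = (λ₀···λₙ₋₁)/(μ₁···μₙ):
P(1)/P(0) = (6.3)/(5.8) = 1.0862
P(2)/P(0) = (6.3×3.7)/(5.8×6.9) = 0.58246
P(3)/P(0) = (6.3×3.7×0.6)/(5.8×6.9×2.0) = 0.17474
P(4)/P(0) = (6.3×3.7×0.6×6.7)/(5.8×6.9×2.0×4.4) = 0.26608
P(5)/P(0) = (6.3×3.7×0.6×6.7×1.4)/(5.8×6.9×2.0×4.4×4.1) = 0.090856

Normalization: ∑ P(n) = 1
P(0) × (1.0000 + 1.0862 + 0.58246 + 0.17474 + 0.26608 + 0.090856) = 1
P(0) × 3.2003 = 1
P(0) = 1/3.2003 = 0.3125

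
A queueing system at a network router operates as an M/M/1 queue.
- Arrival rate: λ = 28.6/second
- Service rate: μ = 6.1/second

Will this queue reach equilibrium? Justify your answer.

Stability requires ρ = λ/(cμ) < 1
ρ = 28.6/(1 × 6.1) = 28.6/6.10 = 4.6885
Since 4.6885 ≥ 1, the system is UNSTABLE.
Queue grows without bound. Need μ > λ = 28.6.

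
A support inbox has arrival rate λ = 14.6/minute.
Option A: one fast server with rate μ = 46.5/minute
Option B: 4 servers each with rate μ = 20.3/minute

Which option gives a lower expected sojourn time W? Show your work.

Option A: single server μ = 46.5 (M/M/1)
  ρ_A = 14.6/46.5 = 0.3140
  W_A = 1/(μ-λ) = 1/(46.5-14.6) = 1/31.90 = 0.03135

Option B: 4 servers μ = 20.3 (M/M/4)
  ρ_B = λ/(cμ) = 14.6/(4×20.3) = 0.1798
  Offered load a = λ/μ = cρ = 14.6/20.3 = 0.7192
  P₀ = [ Σₙ₌₀^3 aⁿ/n! + a^4/(4!(1-ρ)) ]⁻¹
  Σ = a^0/0! + a^1/1! + a^2/2! + a^3/3! = 1.0000 + 0.7192 + 0.2586 + 0.06200 = 2.0398
  a^4/(4!(1-ρ)) = 0.2676/(24 × 0.8202) = 0.01359
  P₀ = 1/(2.0398 + 0.01359) = 0.4870
  Lq = P₀·a^4·ρ / (4!(1-ρ)²) = 0.4870 × 0.2676 × 0.1798 / (24 × 0.6727) = 0.001451
  Wq_B = Lq/λ = 0.0014511/14.6 = 0.00009939
  W_B = Wq_B + 1/μ = 0.00009939 + 0.04926 = 0.04936

Since W_A = 0.03135 < W_B = 0.04936, Option A (single fast server) has the shorter time in system.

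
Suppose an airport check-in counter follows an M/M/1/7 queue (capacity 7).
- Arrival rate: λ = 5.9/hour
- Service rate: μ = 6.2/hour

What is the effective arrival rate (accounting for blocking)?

ρ = λ/μ = 5.9/6.2 = 0.95161
P₀ = (1-ρ)/(1-ρ^(K+1)) = (1-0.95161)/(1-0.95161^8) = 0.048390/0.32753 = 0.1477
P_K = P₀×ρ^K = 0.1477 × 0.95161^7 = 0.1477 × 0.7067 = 0.1044
λ_eff = λ(1-P_K) = 5.9 × (1 - 0.1044) = 5.9 × 0.8956 = 5.2840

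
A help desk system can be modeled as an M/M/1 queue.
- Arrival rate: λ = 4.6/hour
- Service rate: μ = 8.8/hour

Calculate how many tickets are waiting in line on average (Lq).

ρ = λ/μ = 4.6/8.8 = 0.5227
For M/M/1: Lq = λ²/(μ(μ-λ))
Lq = 21.16/(8.8 × 4.20)
Lq = 0.5725 tickets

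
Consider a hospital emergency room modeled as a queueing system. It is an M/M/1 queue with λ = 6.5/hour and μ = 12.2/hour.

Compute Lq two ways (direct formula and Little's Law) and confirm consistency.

Method 1 (direct): Lq = λ²/(μ(μ-λ)) = 42.25/(12.2 × 5.70) = 0.6076

Method 2 (Little's Law):
W = 1/(μ-λ) = 1/5.70 = 0.17544
Wq = W - 1/μ = 0.17544 - 0.081967 = 0.09347
Lq = λWq = 6.5 × 0.09347 = 0.6076 ✔ (matches Method 1)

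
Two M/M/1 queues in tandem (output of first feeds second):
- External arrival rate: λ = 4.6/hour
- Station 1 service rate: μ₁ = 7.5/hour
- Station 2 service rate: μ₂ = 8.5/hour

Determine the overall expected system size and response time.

By Jackson's theorem, each station behaves as independent M/M/1.
Station 1: ρ₁ = 4.6/7.5 = 0.6133, L₁ = ρ₁/(1-ρ₁) = λ/(μ₁-λ) = 4.6/2.90 = 1.5862
Station 2: ρ₂ = 4.6/8.5 = 0.5412, L₂ = ρ₂/(1-ρ₂) = λ/(μ₂-λ) = 4.6/3.90 = 1.1795
Total: L = L₁ + L₂ = 1.5862 + 1.1795 = 2.7657
W = L/λ = 2.7657/4.6 = 0.6012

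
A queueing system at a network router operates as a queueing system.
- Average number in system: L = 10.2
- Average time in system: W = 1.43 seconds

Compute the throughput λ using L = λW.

Little's Law: L = λW, so λ = L/W
λ = 10.2/1.43 = 7.1329 packets/second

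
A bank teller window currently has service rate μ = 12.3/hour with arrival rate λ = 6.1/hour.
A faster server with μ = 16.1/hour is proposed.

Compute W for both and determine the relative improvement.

System 1: ρ₁ = 6.1/12.3 = 0.4959, W₁ = 1/(12.3-6.1) = 0.1613
System 2: ρ₂ = 6.1/16.1 = 0.3789, W₂ = 1/(16.1-6.1) = 0.1000
Improvement: (W₁-W₂)/W₁ = (0.1613-0.1000)/0.1613 = 38.00%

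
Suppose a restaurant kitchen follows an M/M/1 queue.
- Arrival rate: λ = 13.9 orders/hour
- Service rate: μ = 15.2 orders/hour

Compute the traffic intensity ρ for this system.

Server utilization: ρ = λ/μ
ρ = 13.9/15.2 = 0.9145
The server is busy 91.45% of the time.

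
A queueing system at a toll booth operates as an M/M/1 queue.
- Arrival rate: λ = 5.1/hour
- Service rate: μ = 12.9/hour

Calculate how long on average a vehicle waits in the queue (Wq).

First, compute utilization: ρ = λ/μ = 5.1/12.9 = 0.3953
For M/M/1: Wq = λ/(μ(μ-λ))
Wq = 5.1/(12.9 × (12.9-5.1))
Wq = 5.1/(12.9 × 7.80)
Wq = 0.05069 hours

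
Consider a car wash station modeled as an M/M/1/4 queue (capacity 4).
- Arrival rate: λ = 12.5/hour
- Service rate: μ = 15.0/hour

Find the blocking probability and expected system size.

ρ = λ/μ = 12.5/15.0 = 0.833333
P₀ = (1-ρ)/(1-ρ^(K+1)) = (1-0.833333)/(1-0.833333^5) = 0.1666670/0.5981232 = 0.2786
P_K = P₀×ρ^K = 0.2786 × 0.833333^4 = 0.2786 × 0.4823 = 0.1344
Blocking probability P_4 = 0.1344 (13.44%)
L = ρ[1 - (K+1)ρ^K + Kρ^(K+1)] / [(1-ρ)(1-ρ^(K+1))]
L = 0.833333 × (1 - 5×0.482252 + 4×0.401877) / ((1 - 0.833333) × (1 - 0.401877)) = 1.6405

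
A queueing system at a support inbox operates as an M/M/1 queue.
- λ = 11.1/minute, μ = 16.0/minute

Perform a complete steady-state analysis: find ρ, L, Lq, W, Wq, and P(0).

Step 1: ρ = λ/μ = 11.1/16.0 = 0.6937
Step 2: L = λ/(μ-λ) = 11.1/4.90 = 2.2653
Step 3: Lq = λ²/(μ(μ-λ)) = 123.21/(16.0×4.90) = 1.5716
Step 4: W = 1/(μ-λ) = 1/4.90 = 0.20408
Step 5: Wq = λ/(μ(μ-λ)) = 11.1/(16.0×4.90) = 0.1416
Step 6: P(0) = 1-ρ = 0.3063
Verify: L = λW = 11.1×0.20408 = 2.2653 ✔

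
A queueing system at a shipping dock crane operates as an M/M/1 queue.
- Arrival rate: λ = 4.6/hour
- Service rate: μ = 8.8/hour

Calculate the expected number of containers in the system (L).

ρ = λ/μ = 4.6/8.8 = 0.5227
For M/M/1: L = λ/(μ-λ)
L = 4.6/(8.8-4.6) = 4.6/4.20
L = 1.0952 containers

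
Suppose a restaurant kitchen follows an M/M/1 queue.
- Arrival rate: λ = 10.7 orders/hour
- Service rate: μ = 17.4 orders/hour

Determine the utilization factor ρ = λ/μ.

Server utilization: ρ = λ/μ
ρ = 10.7/17.4 = 0.6149
The server is busy 61.49% of the time.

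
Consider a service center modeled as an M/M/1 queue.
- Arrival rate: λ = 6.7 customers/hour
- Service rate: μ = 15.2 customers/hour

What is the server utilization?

Server utilization: ρ = λ/μ
ρ = 6.7/15.2 = 0.4408
The server is busy 44.08% of the time.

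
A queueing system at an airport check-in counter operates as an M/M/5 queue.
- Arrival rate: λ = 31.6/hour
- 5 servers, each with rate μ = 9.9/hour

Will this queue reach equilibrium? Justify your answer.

Stability requires ρ = λ/(cμ) < 1
ρ = 31.6/(5 × 9.9) = 31.6/49.50 = 0.6384
Since 0.6384 < 1, the system is STABLE.
The servers are busy 63.84% of the time.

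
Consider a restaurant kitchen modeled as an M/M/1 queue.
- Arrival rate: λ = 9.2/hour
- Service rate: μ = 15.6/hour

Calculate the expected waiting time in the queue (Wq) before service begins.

First, compute utilization: ρ = λ/μ = 9.2/15.6 = 0.5897
For M/M/1: Wq = λ/(μ(μ-λ))
Wq = 9.2/(15.6 × (15.6-9.2))
Wq = 9.2/(15.6 × 6.40)
Wq = 0.09215 hours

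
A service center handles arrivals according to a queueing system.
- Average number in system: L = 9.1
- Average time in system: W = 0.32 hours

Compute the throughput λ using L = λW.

Little's Law: L = λW, so λ = L/W
λ = 9.1/0.32 = 28.4375 customers/hour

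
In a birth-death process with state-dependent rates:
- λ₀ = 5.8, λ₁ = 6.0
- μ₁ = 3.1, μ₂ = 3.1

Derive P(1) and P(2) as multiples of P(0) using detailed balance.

Balance equations:
State 0: λ₀P₀ = μ₁P₁ → P₁ = (λ₀/μ₁)P₀ = (5.8/3.1)P₀ = 1.8710P₀
State 1: P₂ = (λ₀λ₁)/(μ₁μ₂)P₀ = (5.8×6.0)/(3.1×3.1)P₀ = 3.6212P₀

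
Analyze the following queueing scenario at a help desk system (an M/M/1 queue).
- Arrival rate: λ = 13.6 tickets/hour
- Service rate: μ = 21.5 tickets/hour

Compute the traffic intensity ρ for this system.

Server utilization: ρ = λ/μ
ρ = 13.6/21.5 = 0.6326
The server is busy 63.26% of the time.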